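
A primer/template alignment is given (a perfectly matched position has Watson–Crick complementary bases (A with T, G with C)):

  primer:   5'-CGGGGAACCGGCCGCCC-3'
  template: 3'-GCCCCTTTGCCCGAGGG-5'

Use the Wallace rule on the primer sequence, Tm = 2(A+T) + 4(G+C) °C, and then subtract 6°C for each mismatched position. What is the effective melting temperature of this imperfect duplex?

46°C

Primer base counts: A=2, T=0, G=7, C=8 → A+T=2, G+C=15
Perfect-match Tm = 2(2) + 4(15) = 4 + 60 = 64°C
Mismatches (positions where the bases are not complementary): 3 (at positions 8, 12, 14)
Effective Tm = 64 − 3×6 = 64 − 18 = 46°C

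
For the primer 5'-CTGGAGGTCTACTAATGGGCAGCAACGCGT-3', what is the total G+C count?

17

Counting bases: C=7, T=6, G=10, A=7
Total G or C: 10 + 7 = 17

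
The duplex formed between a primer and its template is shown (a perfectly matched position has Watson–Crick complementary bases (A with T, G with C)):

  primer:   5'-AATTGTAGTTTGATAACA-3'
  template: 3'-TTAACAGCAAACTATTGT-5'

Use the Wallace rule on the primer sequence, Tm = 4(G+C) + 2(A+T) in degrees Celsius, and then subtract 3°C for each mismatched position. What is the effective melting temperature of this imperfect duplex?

41°C

Primer base counts: A=7, T=7, G=3, C=1 → A+T=14, G+C=4
Perfect-match Tm = 2(14) + 4(4) = 28 + 16 = 44°C
Mismatches (positions where the bases are not complementary): 1 (at position 7)
Effective Tm = 44 − 1×3 = 44 − 3 = 41°C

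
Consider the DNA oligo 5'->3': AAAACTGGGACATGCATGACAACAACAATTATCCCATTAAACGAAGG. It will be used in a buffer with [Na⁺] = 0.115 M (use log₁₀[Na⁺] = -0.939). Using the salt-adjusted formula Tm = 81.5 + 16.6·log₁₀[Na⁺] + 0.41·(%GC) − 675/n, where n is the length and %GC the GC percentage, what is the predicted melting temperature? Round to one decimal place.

67.3°C

Length n = 47. Counting bases: C=10, A=21, G=8, T=8
G+C = 18, so %GC = 18/47 × 100 = 38.298%
Salt term: 16.6 × (-0.939) = -15.587
GC term: 0.41 × 38.298 = 15.702; length term: −675/47 = −14.362
Tm = 81.5 + (-15.587) + 15.702 − 14.362 = 67.253 → 67.3°C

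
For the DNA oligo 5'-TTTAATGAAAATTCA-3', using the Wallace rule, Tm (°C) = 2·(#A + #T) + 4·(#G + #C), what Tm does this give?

Scanning the sequence gives A=7, C=1, G=1, T=6.
AT pairs contribute 13, GC pairs contribute 2.
Tm = 4·2 + 2·13 = 8 + 26 = 34°C

34°C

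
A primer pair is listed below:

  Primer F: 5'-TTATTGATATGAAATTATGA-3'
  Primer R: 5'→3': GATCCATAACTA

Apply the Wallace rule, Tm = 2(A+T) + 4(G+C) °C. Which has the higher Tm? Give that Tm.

Primer F, 46°C

Primer F: A+T=17, G+C=3 → Tm = 2(17)+4(3) = 46°C
Primer R: A+T=8, G+C=4 → Tm = 2(8)+4(4) = 32°C
46°C vs 32°C → primer F is higher.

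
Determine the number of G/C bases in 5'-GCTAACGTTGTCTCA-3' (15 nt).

7

Counting bases: T=5, A=3, C=4, G=3
G+C = 3 + 4 = 7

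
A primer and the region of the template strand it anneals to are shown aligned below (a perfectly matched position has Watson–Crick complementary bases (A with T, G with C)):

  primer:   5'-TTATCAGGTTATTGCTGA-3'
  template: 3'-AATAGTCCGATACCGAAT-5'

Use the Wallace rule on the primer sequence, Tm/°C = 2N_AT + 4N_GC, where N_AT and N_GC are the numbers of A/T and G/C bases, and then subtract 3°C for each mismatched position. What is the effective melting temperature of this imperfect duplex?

Primer base counts: A=4, T=8, G=4, C=2 → A+T=12, G+C=6
Perfect-match Tm = 2(12) + 4(6) = 24 + 24 = 48°C
Mismatches (positions where the bases are not complementary): 3 (at positions 9, 13, 17)
Effective Tm = 48 − 3×3 = 48 − 9 = 39°C

39°C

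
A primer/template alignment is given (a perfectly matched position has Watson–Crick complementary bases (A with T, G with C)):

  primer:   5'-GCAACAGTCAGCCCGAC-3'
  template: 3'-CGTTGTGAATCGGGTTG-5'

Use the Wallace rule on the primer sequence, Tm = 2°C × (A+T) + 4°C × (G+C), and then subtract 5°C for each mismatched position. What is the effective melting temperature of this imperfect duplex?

41°C

Primer base counts: A=5, T=1, G=4, C=7 → A+T=6, G+C=11
Perfect-match Tm = 2(6) + 4(11) = 12 + 44 = 56°C
Mismatches (positions where the bases are not complementary): 3 (at positions 7, 9, 15)
Effective Tm = 56 − 3×5 = 56 − 15 = 41°C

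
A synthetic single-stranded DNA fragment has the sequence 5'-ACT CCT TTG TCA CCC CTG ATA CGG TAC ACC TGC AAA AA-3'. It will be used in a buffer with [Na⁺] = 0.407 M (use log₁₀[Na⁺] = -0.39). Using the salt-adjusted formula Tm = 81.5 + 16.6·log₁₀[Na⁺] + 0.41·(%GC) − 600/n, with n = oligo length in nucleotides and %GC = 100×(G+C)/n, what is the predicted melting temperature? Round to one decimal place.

78.7°C

Length n = 38. Scanning the sequence gives A=11, T=9, C=13, G=5.
G+C = 18, so %GC = 18/38 × 100 = 47.368%
Salt term: 16.6 × (-0.39) = -6.474
GC term: 0.41 × 47.368 = 19.421; length term: −600/38 = −15.789
Tm = 81.5 + (-6.474) + 19.421 − 15.789 = 78.658 → 78.7°C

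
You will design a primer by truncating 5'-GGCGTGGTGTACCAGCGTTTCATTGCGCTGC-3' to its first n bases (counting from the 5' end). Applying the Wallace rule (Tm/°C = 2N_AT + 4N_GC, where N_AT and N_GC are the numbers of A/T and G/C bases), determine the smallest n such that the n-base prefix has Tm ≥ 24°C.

First 6 bases: GGCGTG → Tm = 22°C (< 24°C)
First 7 bases: GGCGTGG → Tm = 26°C (≥ 24°C)
Since every base adds ≥2°C, Tm only increases with n, so the threshold is first crossed at n = 7.

n = 7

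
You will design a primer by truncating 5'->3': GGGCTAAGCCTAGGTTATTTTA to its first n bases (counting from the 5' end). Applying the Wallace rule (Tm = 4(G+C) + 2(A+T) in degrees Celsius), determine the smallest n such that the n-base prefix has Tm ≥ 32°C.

n = 10

First 9 bases: GGGCTAAGC → Tm = 30°C (< 32°C)
First 10 bases: GGGCTAAGCC → Tm = 34°C (≥ 32°C)
Since every base adds ≥2°C, Tm only increases with n, so the threshold is first crossed at n = 10.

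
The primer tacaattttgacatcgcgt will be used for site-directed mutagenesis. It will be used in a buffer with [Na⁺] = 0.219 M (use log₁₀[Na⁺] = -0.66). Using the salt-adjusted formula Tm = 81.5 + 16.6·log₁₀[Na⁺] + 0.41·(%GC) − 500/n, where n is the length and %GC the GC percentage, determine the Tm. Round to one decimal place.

59.3°C

Length n = 19. Counting bases: A=5, G=3, T=7, C=4
G+C = 7, so %GC = 7/19 × 100 = 36.842%
Salt term: 16.6 × (-0.66) = -10.956
GC term: 0.41 × 36.842 = 15.105; length term: −500/19 = −26.316
Tm = 81.5 + (-10.956) + 15.105 − 26.316 = 59.333 → 59.3°C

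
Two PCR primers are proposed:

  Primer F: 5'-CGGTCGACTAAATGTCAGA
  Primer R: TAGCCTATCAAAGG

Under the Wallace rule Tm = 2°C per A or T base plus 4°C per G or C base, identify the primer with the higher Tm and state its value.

Primer F: A+T=10, G+C=9 → Tm = 2(10)+4(9) = 56°C
Primer R: A+T=8, G+C=6 → Tm = 2(8)+4(6) = 40°C
56°C vs 40°C → primer F is higher.

Primer F, 56°C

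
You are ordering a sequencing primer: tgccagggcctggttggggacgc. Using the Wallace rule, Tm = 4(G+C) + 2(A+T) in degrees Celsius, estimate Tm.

T=4, G=11, A=2, C=6
AT pairs contribute 6, GC pairs contribute 17.
Tm = 4·17 + 2·6 = 68 + 12 = 80°C

80°C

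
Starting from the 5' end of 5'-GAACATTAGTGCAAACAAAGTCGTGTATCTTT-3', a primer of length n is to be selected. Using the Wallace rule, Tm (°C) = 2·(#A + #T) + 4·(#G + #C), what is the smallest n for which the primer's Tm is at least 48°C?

First 17 bases: GAACATTAGTGCAAACA → Tm = 46°C (< 48°C)
First 18 bases: GAACATTAGTGCAAACAA → Tm = 48°C (≥ 48°C)
Since every base adds ≥2°C, Tm only increases with n, so the threshold is first crossed at n = 18.

n = 18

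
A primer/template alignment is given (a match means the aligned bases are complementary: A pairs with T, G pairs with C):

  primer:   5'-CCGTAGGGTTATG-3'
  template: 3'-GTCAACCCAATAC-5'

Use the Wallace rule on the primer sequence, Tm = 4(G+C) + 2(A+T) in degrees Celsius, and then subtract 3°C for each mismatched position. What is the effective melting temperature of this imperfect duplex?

34°C

Primer base counts: A=2, T=4, G=5, C=2 → A+T=6, G+C=7
Perfect-match Tm = 2(6) + 4(7) = 12 + 28 = 40°C
Mismatches (positions where the bases are not complementary): 2 (at positions 2, 5)
Effective Tm = 40 − 2×3 = 40 − 6 = 34°C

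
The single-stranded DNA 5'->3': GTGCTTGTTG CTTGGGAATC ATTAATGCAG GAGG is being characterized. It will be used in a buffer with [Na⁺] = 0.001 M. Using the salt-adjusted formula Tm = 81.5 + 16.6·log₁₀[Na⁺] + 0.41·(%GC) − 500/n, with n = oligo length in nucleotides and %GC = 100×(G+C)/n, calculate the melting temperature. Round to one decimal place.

36.3°C

Length n = 34. Base counts: C=4, T=11, G=12, A=7
G+C = 16, so %GC = 16/34 × 100 = 47.059%
Salt term: 16.6 × (-3) = -49.8
GC term: 0.41 × 47.059 = 19.294; length term: −500/34 = −14.706
Tm = 81.5 + (-49.8) + 19.294 − 14.706 = 36.288 → 36.3°C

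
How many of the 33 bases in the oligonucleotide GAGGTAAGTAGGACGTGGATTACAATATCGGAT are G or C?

Base counts: T=8, G=11, C=3, A=11
Total G or C: 11 + 3 = 14

14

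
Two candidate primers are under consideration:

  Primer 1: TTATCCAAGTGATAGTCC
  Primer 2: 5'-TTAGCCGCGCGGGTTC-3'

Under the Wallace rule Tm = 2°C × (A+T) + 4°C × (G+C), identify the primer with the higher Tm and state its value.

Primer 2, 54°C

Primer 1: A+T=11, G+C=7 → Tm = 2(11)+4(7) = 50°C
Primer 2: A+T=5, G+C=11 → Tm = 2(5)+4(11) = 54°C
50°C vs 54°C → primer 2 is higher.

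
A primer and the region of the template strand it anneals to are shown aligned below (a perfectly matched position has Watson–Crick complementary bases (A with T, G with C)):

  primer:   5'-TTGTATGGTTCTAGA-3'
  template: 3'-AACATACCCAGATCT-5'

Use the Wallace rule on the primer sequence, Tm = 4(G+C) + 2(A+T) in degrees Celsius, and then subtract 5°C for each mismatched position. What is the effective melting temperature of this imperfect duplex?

35°C

Primer base counts: A=3, T=7, G=4, C=1 → A+T=10, G+C=5
Perfect-match Tm = 2(10) + 4(5) = 20 + 20 = 40°C
Mismatches (positions where the bases are not complementary): 1 (at position 9)
Effective Tm = 40 − 1×5 = 40 − 5 = 35°C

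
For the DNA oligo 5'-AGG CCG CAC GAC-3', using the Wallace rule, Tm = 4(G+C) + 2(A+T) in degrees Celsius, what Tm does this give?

42°C

Base counts: T=0, C=5, A=3, G=4
So N_AT = 3 and N_GC = 9.
Tm = 4·9 + 2·3 = 36 + 6 = 42°C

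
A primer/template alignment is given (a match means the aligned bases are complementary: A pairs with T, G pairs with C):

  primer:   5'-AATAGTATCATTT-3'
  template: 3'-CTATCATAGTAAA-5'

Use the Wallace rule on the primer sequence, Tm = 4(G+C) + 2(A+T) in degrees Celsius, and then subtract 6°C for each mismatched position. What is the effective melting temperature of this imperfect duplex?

24°C

Primer base counts: A=5, T=6, G=1, C=1 → A+T=11, G+C=2
Perfect-match Tm = 2(11) + 4(2) = 22 + 8 = 30°C
Mismatches (positions where the bases are not complementary): 1 (at position 1)
Effective Tm = 30 − 1×6 = 30 − 6 = 24°C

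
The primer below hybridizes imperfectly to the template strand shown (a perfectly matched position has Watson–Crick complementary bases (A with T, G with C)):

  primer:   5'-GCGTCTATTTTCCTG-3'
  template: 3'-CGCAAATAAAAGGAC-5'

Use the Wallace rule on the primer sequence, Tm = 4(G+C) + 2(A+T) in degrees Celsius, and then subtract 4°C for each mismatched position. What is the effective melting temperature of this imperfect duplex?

Primer base counts: A=1, T=7, G=3, C=4 → A+T=8, G+C=7
Perfect-match Tm = 2(8) + 4(7) = 16 + 28 = 44°C
Mismatches (positions where the bases are not complementary): 1 (at position 5)
Effective Tm = 44 − 1×4 = 44 − 4 = 40°C

40°C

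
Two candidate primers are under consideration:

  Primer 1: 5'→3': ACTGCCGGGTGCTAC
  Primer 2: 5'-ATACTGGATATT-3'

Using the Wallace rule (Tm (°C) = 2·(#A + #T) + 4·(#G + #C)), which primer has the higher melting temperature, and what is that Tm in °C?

Primer 1: A+T=5, G+C=10 → Tm = 2(5)+4(10) = 50°C
Primer 2: A+T=9, G+C=3 → Tm = 2(9)+4(3) = 30°C
50°C vs 30°C → primer 1 is higher.

Primer 1, 50°C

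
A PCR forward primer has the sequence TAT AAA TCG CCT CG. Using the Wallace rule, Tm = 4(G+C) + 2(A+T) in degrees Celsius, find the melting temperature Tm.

40°C

Base counts: A=4, T=4, G=2, C=4
So N_AT = 8 and N_GC = 6.
Tm = 2×8 + 4×6 = 40°C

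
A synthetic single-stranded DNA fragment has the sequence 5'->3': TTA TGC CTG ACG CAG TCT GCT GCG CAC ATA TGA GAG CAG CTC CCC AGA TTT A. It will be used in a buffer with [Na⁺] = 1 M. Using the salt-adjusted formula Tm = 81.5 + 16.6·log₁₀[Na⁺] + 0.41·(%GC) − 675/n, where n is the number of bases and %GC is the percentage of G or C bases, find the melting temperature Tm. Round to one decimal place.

Length n = 52. A=12, T=13, G=12, C=15
G+C = 27, so %GC = 27/52 × 100 = 51.923%
Salt term: 16.6 × (0) = 0
GC term: 0.41 × 51.923 = 21.288; length term: −675/52 = −12.981
Tm = 81.5 + (0) + 21.288 − 12.981 = 89.807 → 89.8°C

89.8°C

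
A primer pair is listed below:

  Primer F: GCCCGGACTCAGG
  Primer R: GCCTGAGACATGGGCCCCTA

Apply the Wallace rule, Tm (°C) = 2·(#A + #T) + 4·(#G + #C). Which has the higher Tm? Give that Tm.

Primer R, 66°C

Primer F: A+T=3, G+C=10 → Tm = 2(3)+4(10) = 46°C
Primer R: A+T=7, G+C=13 → Tm = 2(7)+4(13) = 66°C
46°C vs 66°C → primer R is higher.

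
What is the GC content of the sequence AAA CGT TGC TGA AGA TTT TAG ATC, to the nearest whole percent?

33%

Scanning the sequence gives C=3, G=5, A=8, T=8.
G+C = 5 + 3 = 8 out of 24 bases
%GC = 8/24 × 100 = 33.33% ≈ 33%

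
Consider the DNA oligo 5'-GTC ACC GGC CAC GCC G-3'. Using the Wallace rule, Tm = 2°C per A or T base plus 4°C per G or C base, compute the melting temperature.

58°C

Scanning the sequence gives T=1, C=8, A=2, G=5.
A+T = 3, G+C = 13
Tm = 4·13 + 2·3 = 52 + 6 = 58°C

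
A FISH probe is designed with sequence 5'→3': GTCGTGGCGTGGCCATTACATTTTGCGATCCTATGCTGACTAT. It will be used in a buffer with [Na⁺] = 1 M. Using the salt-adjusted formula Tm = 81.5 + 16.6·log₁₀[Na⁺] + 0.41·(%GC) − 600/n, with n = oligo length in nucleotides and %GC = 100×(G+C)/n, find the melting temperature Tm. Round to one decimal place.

Length n = 43. A=7, G=11, C=10, T=15
G+C = 21, so %GC = 21/43 × 100 = 48.837%
Salt term: 16.6 × (0) = 0
GC term: 0.41 × 48.837 = 20.023; length term: −600/43 = −13.953
Tm = 81.5 + (0) + 20.023 − 13.953 = 87.57 → 87.6°C

87.6°C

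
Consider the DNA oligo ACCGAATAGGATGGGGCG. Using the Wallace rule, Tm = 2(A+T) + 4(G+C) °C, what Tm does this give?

58°C

Counting bases: T=2, G=8, A=5, C=3
So N_AT = 7 and N_GC = 11.
Tm = 2(7) + 4(11) = 14 + 44 = 58°C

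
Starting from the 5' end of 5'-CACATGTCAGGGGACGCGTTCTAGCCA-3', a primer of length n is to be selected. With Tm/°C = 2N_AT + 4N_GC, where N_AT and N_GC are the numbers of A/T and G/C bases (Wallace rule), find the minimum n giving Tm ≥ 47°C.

n = 15

First 14 bases: CACATGTCAGGGGA → Tm = 44°C (< 47°C)
First 15 bases: CACATGTCAGGGGAC → Tm = 48°C (≥ 47°C)
Each additional base adds 2°C (A/T) or 4°C (G/C), so Tm is non-decreasing in n; n = 15 is the first length to reach 47°C.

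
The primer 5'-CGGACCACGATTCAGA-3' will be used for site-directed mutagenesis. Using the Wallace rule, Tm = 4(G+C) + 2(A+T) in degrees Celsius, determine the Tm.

Base counts: T=2, G=4, C=5, A=5
So N_AT = 7 and N_GC = 9.
Tm = 2×7 + 4×9 = 50°C

50°C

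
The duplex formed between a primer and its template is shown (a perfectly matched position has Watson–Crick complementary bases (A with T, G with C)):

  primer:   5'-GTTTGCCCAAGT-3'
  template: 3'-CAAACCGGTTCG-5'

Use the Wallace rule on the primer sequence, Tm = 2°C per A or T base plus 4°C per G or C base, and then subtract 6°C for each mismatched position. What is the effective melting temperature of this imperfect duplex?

24°C

Primer base counts: A=2, T=4, G=3, C=3 → A+T=6, G+C=6
Perfect-match Tm = 2(6) + 4(6) = 12 + 24 = 36°C
Mismatches (positions where the bases are not complementary): 2 (at positions 6, 12)
Effective Tm = 36 − 2×6 = 36 − 12 = 24°C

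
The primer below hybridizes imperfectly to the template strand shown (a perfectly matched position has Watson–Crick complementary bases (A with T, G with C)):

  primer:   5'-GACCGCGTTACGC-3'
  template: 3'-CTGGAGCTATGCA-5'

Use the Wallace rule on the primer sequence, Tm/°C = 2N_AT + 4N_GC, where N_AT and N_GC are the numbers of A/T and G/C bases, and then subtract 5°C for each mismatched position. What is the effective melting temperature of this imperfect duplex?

29°C

Primer base counts: A=2, T=2, G=4, C=5 → A+T=4, G+C=9
Perfect-match Tm = 2(4) + 4(9) = 8 + 36 = 44°C
Mismatches (positions where the bases are not complementary): 3 (at positions 5, 8, 13)
Effective Tm = 44 − 3×5 = 44 − 15 = 29°C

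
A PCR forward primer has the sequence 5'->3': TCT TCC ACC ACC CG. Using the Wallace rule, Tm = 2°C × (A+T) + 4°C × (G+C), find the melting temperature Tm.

Counting bases: T=3, C=8, A=2, G=1
AT pairs contribute 5, GC pairs contribute 9.
Tm = 4·9 + 2·5 = 36 + 10 = 46°C

46°C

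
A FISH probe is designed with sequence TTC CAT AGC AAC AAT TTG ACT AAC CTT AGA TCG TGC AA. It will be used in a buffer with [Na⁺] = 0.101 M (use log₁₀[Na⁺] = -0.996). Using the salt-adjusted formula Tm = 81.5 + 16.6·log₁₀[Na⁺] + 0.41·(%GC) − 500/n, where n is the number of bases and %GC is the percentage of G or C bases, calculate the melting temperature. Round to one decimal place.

Length n = 38. Scanning the sequence gives C=9, T=11, G=5, A=13.
G+C = 14, so %GC = 14/38 × 100 = 36.842%
Salt term: 16.6 × (-0.996) = -16.534
GC term: 0.41 × 36.842 = 15.105; length term: −500/38 = −13.158
Tm = 81.5 + (-16.534) + 15.105 − 13.158 = 66.913 → 66.9°C

66.9°C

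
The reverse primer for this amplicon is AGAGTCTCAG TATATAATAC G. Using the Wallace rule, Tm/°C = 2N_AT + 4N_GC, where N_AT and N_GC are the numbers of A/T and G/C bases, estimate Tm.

Scanning the sequence gives A=8, G=4, C=3, T=6.
So N_AT = 14 and N_GC = 7.
Tm = 2(14) + 4(7) = 28 + 28 = 56°C

56°C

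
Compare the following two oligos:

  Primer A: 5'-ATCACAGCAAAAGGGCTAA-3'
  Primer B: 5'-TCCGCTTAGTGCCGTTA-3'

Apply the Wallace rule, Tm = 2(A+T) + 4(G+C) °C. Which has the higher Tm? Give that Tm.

Primer A: A+T=11, G+C=8 → Tm = 2(11)+4(8) = 54°C
Primer B: A+T=8, G+C=9 → Tm = 2(8)+4(9) = 52°C
54°C vs 52°C → primer A is higher.

Primer A, 54°C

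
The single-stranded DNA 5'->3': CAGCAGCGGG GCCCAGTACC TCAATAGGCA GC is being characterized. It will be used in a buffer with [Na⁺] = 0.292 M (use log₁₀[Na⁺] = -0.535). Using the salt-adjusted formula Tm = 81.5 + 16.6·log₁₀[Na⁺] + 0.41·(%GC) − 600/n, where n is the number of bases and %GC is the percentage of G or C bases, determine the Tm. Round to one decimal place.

Length n = 32. C=11, G=10, A=8, T=3
G+C = 21, so %GC = 21/32 × 100 = 65.625%
Salt term: 16.6 × (-0.535) = -8.881
GC term: 0.41 × 65.625 = 26.906; length term: −600/32 = −18.75
Tm = 81.5 + (-8.881) + 26.906 − 18.75 = 80.775 → 80.8°C

80.8°C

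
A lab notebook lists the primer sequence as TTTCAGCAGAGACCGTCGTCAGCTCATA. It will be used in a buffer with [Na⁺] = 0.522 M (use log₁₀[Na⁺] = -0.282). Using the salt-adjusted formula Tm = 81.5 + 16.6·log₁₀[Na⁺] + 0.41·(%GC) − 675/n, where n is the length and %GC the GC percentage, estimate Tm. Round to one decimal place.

Length n = 28. Base counts: G=6, C=8, A=7, T=7
G+C = 14, so %GC = 14/28 × 100 = 50%
Salt term: 16.6 × (-0.282) = -4.681
GC term: 0.41 × 50 = 20.5; length term: −675/28 = −24.107
Tm = 81.5 + (-4.681) + 20.5 − 24.107 = 73.212 → 73.2°C

73.2°C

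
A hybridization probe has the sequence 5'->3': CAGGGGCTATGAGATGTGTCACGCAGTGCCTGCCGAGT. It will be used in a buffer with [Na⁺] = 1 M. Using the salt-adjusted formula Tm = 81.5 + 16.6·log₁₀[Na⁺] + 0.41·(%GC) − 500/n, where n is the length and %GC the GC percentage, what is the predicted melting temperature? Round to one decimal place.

Length n = 38. Counting bases: C=9, A=7, G=14, T=8
G+C = 23, so %GC = 23/38 × 100 = 60.526%
Salt term: 16.6 × (0) = 0
GC term: 0.41 × 60.526 = 24.816; length term: −500/38 = −13.158
Tm = 81.5 + (0) + 24.816 − 13.158 = 93.158 → 93.2°C

93.2°C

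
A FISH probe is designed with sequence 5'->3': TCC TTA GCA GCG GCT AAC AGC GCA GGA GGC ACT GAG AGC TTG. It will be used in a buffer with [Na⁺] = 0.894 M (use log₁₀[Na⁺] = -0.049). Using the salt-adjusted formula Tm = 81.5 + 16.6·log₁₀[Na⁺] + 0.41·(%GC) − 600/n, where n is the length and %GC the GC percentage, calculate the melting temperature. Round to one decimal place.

Length n = 42. Counting bases: C=11, T=7, A=10, G=14
G+C = 25, so %GC = 25/42 × 100 = 59.524%
Salt term: 16.6 × (-0.049) = -0.813
GC term: 0.41 × 59.524 = 24.405; length term: −600/42 = −14.286
Tm = 81.5 + (-0.813) + 24.405 − 14.286 = 90.806 → 90.8°C

90.8°C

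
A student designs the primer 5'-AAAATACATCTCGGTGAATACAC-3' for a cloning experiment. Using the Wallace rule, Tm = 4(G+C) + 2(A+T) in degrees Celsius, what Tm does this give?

62°C

Scanning the sequence gives A=10, C=5, G=3, T=5.
So N_AT = 15 and N_GC = 8.
Tm = 2(15) + 4(8) = 30 + 32 = 62°C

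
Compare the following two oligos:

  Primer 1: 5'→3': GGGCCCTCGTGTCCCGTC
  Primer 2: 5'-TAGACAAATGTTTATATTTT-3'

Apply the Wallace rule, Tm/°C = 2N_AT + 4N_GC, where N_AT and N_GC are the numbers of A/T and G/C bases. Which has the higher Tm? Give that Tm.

Primer 1: A+T=4, G+C=14 → Tm = 2(4)+4(14) = 64°C
Primer 2: A+T=17, G+C=3 → Tm = 2(17)+4(3) = 46°C
64°C vs 46°C → primer 1 is higher.

Primer 1, 64°C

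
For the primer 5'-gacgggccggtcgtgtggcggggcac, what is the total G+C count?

21

Scanning the sequence gives A=2, G=14, T=3, C=7.
Total G or C: 14 + 7 = 21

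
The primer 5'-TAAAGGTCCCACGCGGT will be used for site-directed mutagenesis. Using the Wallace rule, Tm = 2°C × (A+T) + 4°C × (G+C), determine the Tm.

Scanning the sequence gives C=5, T=3, A=4, G=5.
A+T = 7, G+C = 10
Tm = 2(7) + 4(10) = 14 + 40 = 54°C

54°C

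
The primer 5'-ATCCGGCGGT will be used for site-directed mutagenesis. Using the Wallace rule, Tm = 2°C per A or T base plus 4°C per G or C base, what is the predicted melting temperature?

34°C

T=2, A=1, C=3, G=4
AT pairs contribute 3, GC pairs contribute 7.
Tm = 2(3) + 4(7) = 6 + 28 = 34°C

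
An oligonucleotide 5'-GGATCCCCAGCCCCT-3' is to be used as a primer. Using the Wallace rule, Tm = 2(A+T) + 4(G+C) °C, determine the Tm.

Scanning the sequence gives G=3, A=2, T=2, C=8.
AT pairs contribute 4, GC pairs contribute 11.
Tm = 4·11 + 2·4 = 44 + 8 = 52°C

52°C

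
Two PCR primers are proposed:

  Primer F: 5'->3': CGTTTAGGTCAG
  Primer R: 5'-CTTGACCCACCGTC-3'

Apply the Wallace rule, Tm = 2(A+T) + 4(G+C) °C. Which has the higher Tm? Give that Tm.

Primer F: A+T=6, G+C=6 → Tm = 2(6)+4(6) = 36°C
Primer R: A+T=5, G+C=9 → Tm = 2(5)+4(9) = 46°C
36°C vs 46°C → primer R is higher.

Primer R, 46°C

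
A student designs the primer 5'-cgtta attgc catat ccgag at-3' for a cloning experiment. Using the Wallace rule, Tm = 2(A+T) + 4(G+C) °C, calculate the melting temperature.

62°C

Scanning the sequence gives C=5, G=4, T=7, A=6.
So N_AT = 13 and N_GC = 9.
Tm = 2×13 + 4×9 = 62°C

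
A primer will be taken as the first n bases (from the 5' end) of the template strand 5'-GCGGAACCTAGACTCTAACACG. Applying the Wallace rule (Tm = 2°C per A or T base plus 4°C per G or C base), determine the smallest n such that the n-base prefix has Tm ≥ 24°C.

First 6 bases: GCGGAA → Tm = 20°C (< 24°C)
First 7 bases: GCGGAAC → Tm = 24°C (≥ 24°C)
Each additional base adds 2°C (A/T) or 4°C (G/C), so Tm is non-decreasing in n; n = 7 is the first length to reach 24°C.

n = 7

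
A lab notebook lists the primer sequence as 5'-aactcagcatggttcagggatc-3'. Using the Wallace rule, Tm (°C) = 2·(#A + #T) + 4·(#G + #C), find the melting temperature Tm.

Base counts: G=6, A=6, C=5, T=5
A+T = 11, G+C = 11
Tm = 2×11 + 4×11 = 66°C

66°C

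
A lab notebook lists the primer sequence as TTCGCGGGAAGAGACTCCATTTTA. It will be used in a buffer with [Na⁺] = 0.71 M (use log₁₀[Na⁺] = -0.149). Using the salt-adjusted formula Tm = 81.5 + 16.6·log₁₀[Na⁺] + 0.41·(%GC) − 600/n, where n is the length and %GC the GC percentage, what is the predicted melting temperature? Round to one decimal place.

72.8°C

Length n = 24. Scanning the sequence gives C=5, G=6, A=6, T=7.
G+C = 11, so %GC = 11/24 × 100 = 45.833%
Salt term: 16.6 × (-0.149) = -2.473
GC term: 0.41 × 45.833 = 18.792; length term: −600/24 = −25
Tm = 81.5 + (-2.473) + 18.792 − 25 = 72.819 → 72.8°C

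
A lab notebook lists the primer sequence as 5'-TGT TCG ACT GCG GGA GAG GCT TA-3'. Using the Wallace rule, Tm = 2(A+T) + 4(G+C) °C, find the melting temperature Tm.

Scanning the sequence gives A=4, T=6, G=9, C=4.
A+T = 10, G+C = 13
Tm = 2×10 + 4×13 = 72°C

72°C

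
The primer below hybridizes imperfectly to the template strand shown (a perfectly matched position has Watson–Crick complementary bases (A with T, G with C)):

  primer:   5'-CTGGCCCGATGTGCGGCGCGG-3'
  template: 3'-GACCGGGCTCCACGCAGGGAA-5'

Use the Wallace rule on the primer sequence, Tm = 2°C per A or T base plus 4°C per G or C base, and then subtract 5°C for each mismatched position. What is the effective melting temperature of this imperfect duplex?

51°C

Primer base counts: A=1, T=3, G=10, C=7 → A+T=4, G+C=17
Perfect-match Tm = 2(4) + 4(17) = 8 + 68 = 76°C
Mismatches (positions where the bases are not complementary): 5 (at positions 10, 16, 18, 20, 21)
Effective Tm = 76 − 5×5 = 76 − 25 = 51°C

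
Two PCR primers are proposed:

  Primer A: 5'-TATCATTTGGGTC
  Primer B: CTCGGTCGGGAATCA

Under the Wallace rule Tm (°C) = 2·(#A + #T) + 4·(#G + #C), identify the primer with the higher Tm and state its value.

Primer A: A+T=8, G+C=5 → Tm = 2(8)+4(5) = 36°C
Primer B: A+T=6, G+C=9 → Tm = 2(6)+4(9) = 48°C
36°C vs 48°C → primer B is higher.

Primer B, 48°C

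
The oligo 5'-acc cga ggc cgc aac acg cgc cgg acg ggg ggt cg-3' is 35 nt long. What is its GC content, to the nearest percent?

80%

Counting bases: A=6, C=13, G=15, T=1
G+C = 15 + 13 = 28 out of 35 bases
%GC = 28/35 × 100 = 80% ≈ 80%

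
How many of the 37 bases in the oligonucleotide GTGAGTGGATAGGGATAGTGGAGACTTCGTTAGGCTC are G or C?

19

Base counts: A=8, T=10, C=4, G=15
Total G or C: 15 + 4 = 19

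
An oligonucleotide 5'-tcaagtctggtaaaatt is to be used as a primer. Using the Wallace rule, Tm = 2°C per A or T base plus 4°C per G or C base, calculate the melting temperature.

44°C

T=6, G=3, C=2, A=6
So N_AT = 12 and N_GC = 5.
Tm = 4·5 + 2·12 = 20 + 24 = 44°C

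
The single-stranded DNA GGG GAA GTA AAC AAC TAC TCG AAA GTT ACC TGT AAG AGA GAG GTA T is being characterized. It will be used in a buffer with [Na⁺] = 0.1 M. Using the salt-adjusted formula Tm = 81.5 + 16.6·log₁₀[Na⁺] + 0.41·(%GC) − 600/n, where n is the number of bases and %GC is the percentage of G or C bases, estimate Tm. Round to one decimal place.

Length n = 46. G=13, C=6, T=9, A=18
G+C = 19, so %GC = 19/46 × 100 = 41.304%
Salt term: 16.6 × (-1) = -16.6
GC term: 0.41 × 41.304 = 16.935; length term: −600/46 = −13.043
Tm = 81.5 + (-16.6) + 16.935 − 13.043 = 68.792 → 68.8°C

68.8°C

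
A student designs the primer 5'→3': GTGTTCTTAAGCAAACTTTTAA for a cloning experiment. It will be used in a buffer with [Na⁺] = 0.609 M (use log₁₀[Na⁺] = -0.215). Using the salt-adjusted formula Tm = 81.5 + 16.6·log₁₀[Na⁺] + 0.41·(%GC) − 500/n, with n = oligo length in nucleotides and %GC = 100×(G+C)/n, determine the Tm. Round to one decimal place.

Length n = 22. Base counts: C=3, T=9, A=7, G=3
G+C = 6, so %GC = 6/22 × 100 = 27.273%
Salt term: 16.6 × (-0.215) = -3.569
GC term: 0.41 × 27.273 = 11.182; length term: −500/22 = −22.727
Tm = 81.5 + (-3.569) + 11.182 − 22.727 = 66.386 → 66.4°C

66.4°C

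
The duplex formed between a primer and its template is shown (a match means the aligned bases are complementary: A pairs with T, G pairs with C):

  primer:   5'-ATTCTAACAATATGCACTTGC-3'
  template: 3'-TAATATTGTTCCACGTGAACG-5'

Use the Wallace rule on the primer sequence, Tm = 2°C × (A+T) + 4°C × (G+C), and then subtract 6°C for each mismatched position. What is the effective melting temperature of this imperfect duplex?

38°C

Primer base counts: A=7, T=7, G=2, C=5 → A+T=14, G+C=7
Perfect-match Tm = 2(14) + 4(7) = 28 + 28 = 56°C
Mismatches (positions where the bases are not complementary): 3 (at positions 4, 11, 12)
Effective Tm = 56 − 3×6 = 56 − 18 = 38°C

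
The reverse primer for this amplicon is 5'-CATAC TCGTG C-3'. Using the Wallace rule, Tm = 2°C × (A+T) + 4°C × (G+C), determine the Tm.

Base counts: C=4, T=3, A=2, G=2
So N_AT = 5 and N_GC = 6.
Tm = 4·6 + 2·5 = 24 + 10 = 34°C

34°C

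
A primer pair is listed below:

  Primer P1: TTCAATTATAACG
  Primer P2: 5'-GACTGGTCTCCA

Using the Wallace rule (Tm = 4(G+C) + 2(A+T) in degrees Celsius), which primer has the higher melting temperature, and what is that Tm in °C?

Primer P1: A+T=10, G+C=3 → Tm = 2(10)+4(3) = 32°C
Primer P2: A+T=5, G+C=7 → Tm = 2(5)+4(7) = 38°C
32°C vs 38°C → primer P2 is higher.

Primer P2, 38°C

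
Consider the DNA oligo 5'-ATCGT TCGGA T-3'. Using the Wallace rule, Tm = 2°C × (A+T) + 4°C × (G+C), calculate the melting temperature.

Base counts: T=4, C=2, A=2, G=3
AT pairs contribute 6, GC pairs contribute 5.
Tm = 4·5 + 2·6 = 20 + 12 = 32°C

32°C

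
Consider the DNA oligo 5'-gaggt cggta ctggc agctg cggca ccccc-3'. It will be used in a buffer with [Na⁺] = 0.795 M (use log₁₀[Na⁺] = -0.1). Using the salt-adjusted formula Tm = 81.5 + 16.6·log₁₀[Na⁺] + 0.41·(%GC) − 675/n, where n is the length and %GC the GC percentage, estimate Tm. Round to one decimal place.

87.4°C

Length n = 30. Base counts: C=11, A=4, T=4, G=11
G+C = 22, so %GC = 22/30 × 100 = 73.333%
Salt term: 16.6 × (-0.1) = -1.66
GC term: 0.41 × 73.333 = 30.067; length term: −675/30 = −22.5
Tm = 81.5 + (-1.66) + 30.067 − 22.5 = 87.407 → 87.4°C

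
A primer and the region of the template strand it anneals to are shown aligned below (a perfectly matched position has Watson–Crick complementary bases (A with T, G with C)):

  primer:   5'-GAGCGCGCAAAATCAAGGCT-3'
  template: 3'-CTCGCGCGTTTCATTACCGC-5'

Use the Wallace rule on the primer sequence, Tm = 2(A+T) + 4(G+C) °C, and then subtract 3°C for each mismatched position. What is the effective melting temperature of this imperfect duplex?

50°C

Primer base counts: A=7, T=2, G=6, C=5 → A+T=9, G+C=11
Perfect-match Tm = 2(9) + 4(11) = 18 + 44 = 62°C
Mismatches (positions where the bases are not complementary): 4 (at positions 12, 14, 16, 20)
Effective Tm = 62 − 4×3 = 62 − 12 = 50°C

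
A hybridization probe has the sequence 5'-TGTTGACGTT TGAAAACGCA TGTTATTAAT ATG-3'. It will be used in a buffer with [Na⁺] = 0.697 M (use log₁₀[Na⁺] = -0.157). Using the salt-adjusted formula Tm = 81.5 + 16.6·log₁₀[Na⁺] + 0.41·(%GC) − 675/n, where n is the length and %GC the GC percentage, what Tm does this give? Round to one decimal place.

70.9°C

Length n = 33. Counting bases: C=3, G=7, T=13, A=10
G+C = 10, so %GC = 10/33 × 100 = 30.303%
Salt term: 16.6 × (-0.157) = -2.606
GC term: 0.41 × 30.303 = 12.424; length term: −675/33 = −20.455
Tm = 81.5 + (-2.606) + 12.424 − 20.455 = 70.863 → 70.9°C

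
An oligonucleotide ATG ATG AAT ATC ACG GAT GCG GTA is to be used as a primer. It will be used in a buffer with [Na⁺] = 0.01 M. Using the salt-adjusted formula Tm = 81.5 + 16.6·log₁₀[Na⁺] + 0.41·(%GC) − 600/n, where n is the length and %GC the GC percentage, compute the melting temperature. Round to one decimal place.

Length n = 24. Base counts: T=6, C=3, G=7, A=8
G+C = 10, so %GC = 10/24 × 100 = 41.667%
Salt term: 16.6 × (-2) = -33.2
GC term: 0.41 × 41.667 = 17.083; length term: −600/24 = −25
Tm = 81.5 + (-33.2) + 17.083 − 25 = 40.383 → 40.4°C

40.4°C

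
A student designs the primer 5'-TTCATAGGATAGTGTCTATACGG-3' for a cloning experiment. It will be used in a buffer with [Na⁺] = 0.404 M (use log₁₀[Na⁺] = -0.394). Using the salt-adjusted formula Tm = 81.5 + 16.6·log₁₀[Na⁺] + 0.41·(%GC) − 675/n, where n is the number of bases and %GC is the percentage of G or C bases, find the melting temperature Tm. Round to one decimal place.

61.7°C

Length n = 23. Counting bases: T=8, G=6, C=3, A=6
G+C = 9, so %GC = 9/23 × 100 = 39.13%
Salt term: 16.6 × (-0.394) = -6.54
GC term: 0.41 × 39.13 = 16.043; length term: −675/23 = −29.348
Tm = 81.5 + (-6.54) + 16.043 − 29.348 = 61.655 → 61.7°C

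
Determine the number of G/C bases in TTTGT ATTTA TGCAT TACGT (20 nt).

5

Counting bases: T=11, C=2, A=4, G=3
Total G or C: 3 + 2 = 5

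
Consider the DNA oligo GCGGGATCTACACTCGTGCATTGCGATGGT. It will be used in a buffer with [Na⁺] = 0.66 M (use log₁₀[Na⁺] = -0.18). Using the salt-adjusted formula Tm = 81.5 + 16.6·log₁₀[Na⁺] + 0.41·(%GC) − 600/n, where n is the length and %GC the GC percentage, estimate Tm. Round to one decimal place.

Length n = 30. Scanning the sequence gives C=7, T=8, A=5, G=10.
G+C = 17, so %GC = 17/30 × 100 = 56.667%
Salt term: 16.6 × (-0.18) = -2.988
GC term: 0.41 × 56.667 = 23.233; length term: −600/30 = −20
Tm = 81.5 + (-2.988) + 23.233 − 20 = 81.745 → 81.7°C

81.7°C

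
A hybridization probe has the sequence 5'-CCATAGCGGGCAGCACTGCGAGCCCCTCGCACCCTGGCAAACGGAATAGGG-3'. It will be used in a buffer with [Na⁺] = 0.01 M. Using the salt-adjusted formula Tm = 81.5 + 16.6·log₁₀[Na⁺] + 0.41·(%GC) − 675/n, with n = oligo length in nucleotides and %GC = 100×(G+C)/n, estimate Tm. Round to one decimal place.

62.4°C

Length n = 51. Counting bases: C=18, G=16, T=5, A=12
G+C = 34, so %GC = 34/51 × 100 = 66.667%
Salt term: 16.6 × (-2) = -33.2
GC term: 0.41 × 66.667 = 27.333; length term: −675/51 = −13.235
Tm = 81.5 + (-33.2) + 27.333 − 13.235 = 62.398 → 62.4°C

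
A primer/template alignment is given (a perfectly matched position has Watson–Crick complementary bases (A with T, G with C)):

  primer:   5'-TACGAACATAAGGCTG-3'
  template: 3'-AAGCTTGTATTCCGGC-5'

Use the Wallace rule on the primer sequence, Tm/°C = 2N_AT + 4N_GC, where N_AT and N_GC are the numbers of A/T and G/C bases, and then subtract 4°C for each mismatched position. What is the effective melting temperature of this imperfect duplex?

38°C

Primer base counts: A=6, T=3, G=4, C=3 → A+T=9, G+C=7
Perfect-match Tm = 2(9) + 4(7) = 18 + 28 = 46°C
Mismatches (positions where the bases are not complementary): 2 (at positions 2, 15)
Effective Tm = 46 − 2×4 = 46 − 8 = 38°C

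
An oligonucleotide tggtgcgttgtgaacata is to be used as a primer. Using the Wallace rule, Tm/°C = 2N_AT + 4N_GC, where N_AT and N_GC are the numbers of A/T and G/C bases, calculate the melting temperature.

Counting bases: T=6, G=6, A=4, C=2
A+T = 10, G+C = 8
Tm = 2×10 + 4×8 = 52°C

52°C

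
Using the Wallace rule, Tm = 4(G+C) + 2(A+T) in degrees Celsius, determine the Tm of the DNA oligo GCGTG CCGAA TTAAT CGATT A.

Scanning the sequence gives C=4, T=6, A=6, G=5.
A+T = 12, G+C = 9
Tm = 2(12) + 4(9) = 24 + 36 = 60°C

60°C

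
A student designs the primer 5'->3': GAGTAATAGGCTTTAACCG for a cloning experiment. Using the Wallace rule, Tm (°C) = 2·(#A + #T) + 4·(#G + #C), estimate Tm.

Base counts: G=5, A=6, C=3, T=5
AT pairs contribute 11, GC pairs contribute 8.
Tm = 2×11 + 4×8 = 54°C

54°C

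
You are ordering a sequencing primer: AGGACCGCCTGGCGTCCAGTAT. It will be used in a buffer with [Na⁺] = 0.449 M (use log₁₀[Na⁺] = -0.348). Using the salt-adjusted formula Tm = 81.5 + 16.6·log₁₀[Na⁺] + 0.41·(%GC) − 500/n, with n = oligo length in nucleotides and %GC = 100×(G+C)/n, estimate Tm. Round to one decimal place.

79.1°C

Length n = 22. A=4, T=4, C=7, G=7
G+C = 14, so %GC = 14/22 × 100 = 63.636%
Salt term: 16.6 × (-0.348) = -5.777
GC term: 0.41 × 63.636 = 26.091; length term: −500/22 = −22.727
Tm = 81.5 + (-5.777) + 26.091 − 22.727 = 79.087 → 79.1°C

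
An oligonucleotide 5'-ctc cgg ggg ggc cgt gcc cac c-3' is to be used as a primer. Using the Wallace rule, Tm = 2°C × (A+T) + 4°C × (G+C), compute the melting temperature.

Counting bases: G=9, T=2, A=1, C=10
AT pairs contribute 3, GC pairs contribute 19.
Tm = 2(3) + 4(19) = 6 + 76 = 82°C

82°C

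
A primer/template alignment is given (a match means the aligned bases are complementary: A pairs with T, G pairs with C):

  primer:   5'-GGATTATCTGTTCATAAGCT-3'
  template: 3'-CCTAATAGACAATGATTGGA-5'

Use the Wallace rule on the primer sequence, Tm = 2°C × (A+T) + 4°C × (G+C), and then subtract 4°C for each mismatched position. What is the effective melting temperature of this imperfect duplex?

42°C

Primer base counts: A=5, T=8, G=4, C=3 → A+T=13, G+C=7
Perfect-match Tm = 2(13) + 4(7) = 26 + 28 = 54°C
Mismatches (positions where the bases are not complementary): 3 (at positions 13, 14, 18)
Effective Tm = 54 − 3×4 = 54 − 12 = 42°C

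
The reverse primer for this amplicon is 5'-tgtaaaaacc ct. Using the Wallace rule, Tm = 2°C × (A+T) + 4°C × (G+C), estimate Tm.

Scanning the sequence gives G=1, T=3, A=5, C=3.
So N_AT = 8 and N_GC = 4.
Tm = 2×8 + 4×4 = 32°C

32°C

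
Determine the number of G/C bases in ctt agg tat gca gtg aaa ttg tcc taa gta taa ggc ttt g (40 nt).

Scanning the sequence gives G=10, C=5, T=14, A=11.
Total G or C: 10 + 5 = 15

15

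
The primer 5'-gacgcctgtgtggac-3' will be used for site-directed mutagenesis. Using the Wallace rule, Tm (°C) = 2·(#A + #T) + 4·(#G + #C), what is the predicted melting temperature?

50°C

Counting bases: T=3, A=2, C=4, G=6
AT pairs contribute 5, GC pairs contribute 10.
Tm = 2(5) + 4(10) = 10 + 40 = 50°C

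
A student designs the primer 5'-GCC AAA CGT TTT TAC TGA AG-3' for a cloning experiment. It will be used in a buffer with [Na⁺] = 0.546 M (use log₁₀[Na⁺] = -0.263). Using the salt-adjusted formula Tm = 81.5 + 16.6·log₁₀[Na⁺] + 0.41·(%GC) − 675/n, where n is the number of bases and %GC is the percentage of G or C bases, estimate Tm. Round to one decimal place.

59.8°C

Length n = 20. Counting bases: T=6, C=4, A=6, G=4
G+C = 8, so %GC = 8/20 × 100 = 40%
Salt term: 16.6 × (-0.263) = -4.366
GC term: 0.41 × 40 = 16.4; length term: −675/20 = −33.75
Tm = 81.5 + (-4.366) + 16.4 − 33.75 = 59.784 → 59.8°C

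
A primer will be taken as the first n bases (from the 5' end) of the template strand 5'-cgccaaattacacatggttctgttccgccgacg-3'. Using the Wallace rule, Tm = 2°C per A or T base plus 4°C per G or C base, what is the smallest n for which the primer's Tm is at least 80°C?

n = 27

First 26 bases: CGCCAAATTACACATGGTTCTGTTCC → Tm = 76°C (< 80°C)
First 27 bases: CGCCAAATTACACATGGTTCTGTTCCG → Tm = 80°C (≥ 80°C)
Since every base adds ≥2°C, Tm only increases with n, so the threshold is first crossed at n = 27.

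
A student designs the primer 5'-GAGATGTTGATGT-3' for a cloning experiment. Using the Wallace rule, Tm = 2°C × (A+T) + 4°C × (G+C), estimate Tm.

Counting bases: A=3, T=5, G=5, C=0
A+T = 8, G+C = 5
Tm = 2(8) + 4(5) = 16 + 20 = 36°C

36°C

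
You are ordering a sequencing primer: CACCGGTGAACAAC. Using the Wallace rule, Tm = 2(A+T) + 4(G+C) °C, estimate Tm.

44°C

Counting bases: G=3, T=1, C=5, A=5
AT pairs contribute 6, GC pairs contribute 8.
Tm = 4·8 + 2·6 = 32 + 12 = 44°C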